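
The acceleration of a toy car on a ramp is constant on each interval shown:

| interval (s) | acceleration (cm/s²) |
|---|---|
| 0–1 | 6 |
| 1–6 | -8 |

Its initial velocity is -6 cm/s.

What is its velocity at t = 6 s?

-40 cm/s

Δv equals the area under the a-t graph; then v = v₀ + Δv.
0–1 s: 6 × 1 = 6 cm/s
1–6 s: -8 × 5 = -40 cm/s
Δv = -34 cm/s, so v(6) = -6 + (-34) = -40 cm/s.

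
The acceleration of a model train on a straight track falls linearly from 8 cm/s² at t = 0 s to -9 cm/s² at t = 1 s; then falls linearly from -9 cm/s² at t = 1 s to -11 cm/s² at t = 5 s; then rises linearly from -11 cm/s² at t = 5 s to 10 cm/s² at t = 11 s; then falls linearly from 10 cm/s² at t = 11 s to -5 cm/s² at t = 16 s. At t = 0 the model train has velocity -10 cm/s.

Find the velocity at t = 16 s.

Δv equals the area under the a-t graph; then v = v₀ + Δv.
0–1 s: ½(8 + -9)(1) = -0.5 cm/s
1–5 s: ½(-9 + -11)(4) = -40 cm/s
5–11 s: ½(-11 + 10)(6) = -3 cm/s
11–16 s: ½(10 + -5)(5) = 12.5 cm/s
Δv = -31 cm/s, so v(16) = -10 + (-31) = -41 cm/s.

-41 cm/s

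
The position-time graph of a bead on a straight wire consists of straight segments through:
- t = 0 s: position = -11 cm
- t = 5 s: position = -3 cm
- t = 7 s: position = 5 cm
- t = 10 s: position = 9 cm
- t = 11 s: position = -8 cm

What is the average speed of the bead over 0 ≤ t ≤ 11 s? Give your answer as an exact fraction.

37/11 cm/s

Average speed = (total path length)/(elapsed time); on a piecewise-linear x-t graph the path length is Σ|Δx|.
0–5 s: |Δx| = |-3 − -11| = 8 cm
5–7 s: |Δx| = |5 − -3| = 8 cm
7–10 s: |Δx| = |9 − 5| = 4 cm
10–11 s: |Δx| = |-8 − 9| = 17 cm
Total path = 37 cm; average speed = 37/11 = 37/11 cm/s.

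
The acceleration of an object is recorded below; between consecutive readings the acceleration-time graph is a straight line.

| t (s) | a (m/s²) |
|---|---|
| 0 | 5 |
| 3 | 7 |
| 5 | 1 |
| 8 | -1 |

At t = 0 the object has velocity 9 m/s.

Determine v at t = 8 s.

Δv equals the area under the a-t graph; then v = v₀ + Δv.
0–3 s: ½(5 + 7)(3) = 18 m/s
3–5 s: ½(7 + 1)(2) = 8 m/s
5–8 s: ½(1 + -1)(3) = 0 m/s
Δv = 26 m/s, so v(8) = 9 + (26) = 35 m/s.

35 m/s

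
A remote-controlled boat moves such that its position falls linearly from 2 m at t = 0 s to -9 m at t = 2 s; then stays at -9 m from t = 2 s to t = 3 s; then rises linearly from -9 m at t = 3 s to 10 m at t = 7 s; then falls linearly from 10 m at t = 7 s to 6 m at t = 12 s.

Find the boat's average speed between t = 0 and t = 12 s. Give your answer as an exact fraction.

Average speed = (total path length)/(elapsed time); on a piecewise-linear x-t graph the path length is Σ|Δx|.
0–2 s: |Δx| = |-9 − 2| = 11 m
2–3 s: |Δx| = |-9 − -9| = 0 m
3–7 s: |Δx| = |10 − -9| = 19 m
7–12 s: |Δx| = |6 − 10| = 4 m
Total path = 34 m; average speed = 34/12 = 17/6 m/s.

17/6 m/s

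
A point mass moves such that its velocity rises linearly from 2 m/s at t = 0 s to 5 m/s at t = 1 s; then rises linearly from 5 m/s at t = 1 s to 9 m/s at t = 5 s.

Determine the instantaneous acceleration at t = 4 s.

Acceleration is the slope of the v-t graph on 1–5 s: (9 − 5)/(5 − 1) = 1 m/s².

1 m/s²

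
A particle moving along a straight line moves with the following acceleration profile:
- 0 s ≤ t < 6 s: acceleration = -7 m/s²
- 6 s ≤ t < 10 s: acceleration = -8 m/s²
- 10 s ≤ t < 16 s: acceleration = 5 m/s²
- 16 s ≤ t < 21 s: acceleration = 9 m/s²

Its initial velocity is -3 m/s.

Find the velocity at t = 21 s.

-2 m/s

Δv equals the area under the a-t graph; then v = v₀ + Δv.
0–6 s: -7 × 6 = -42 m/s
6–10 s: -8 × 4 = -32 m/s
10–16 s: 5 × 6 = 30 m/s
16–21 s: 9 × 5 = 45 m/s
Δv = 1 m/s, so v(21) = -3 + (1) = -2 m/s.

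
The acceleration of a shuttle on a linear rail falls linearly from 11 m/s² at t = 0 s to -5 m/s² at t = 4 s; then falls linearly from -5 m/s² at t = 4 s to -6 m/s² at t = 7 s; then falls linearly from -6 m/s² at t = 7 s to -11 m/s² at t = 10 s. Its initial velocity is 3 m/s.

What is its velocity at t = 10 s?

-27 m/s

Δv equals the area under the a-t graph; then v = v₀ + Δv.
0–4 s: ½(11 + -5)(4) = 12 m/s
4–7 s: ½(-5 + -6)(3) = -16.5 m/s
7–10 s: ½(-6 + -11)(3) = -25.5 m/s
Δv = -30 m/s, so v(10) = 3 + (-30) = -27 m/s.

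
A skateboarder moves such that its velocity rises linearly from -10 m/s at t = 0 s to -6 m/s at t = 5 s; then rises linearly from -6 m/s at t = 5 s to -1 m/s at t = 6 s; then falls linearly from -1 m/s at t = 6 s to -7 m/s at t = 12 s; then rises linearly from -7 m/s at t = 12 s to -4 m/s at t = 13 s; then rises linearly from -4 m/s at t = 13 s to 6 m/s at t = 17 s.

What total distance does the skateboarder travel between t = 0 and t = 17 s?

Total distance travelled is ∫|v| dt — sum the magnitudes of each area piece.
0–5 s: |½(-10 + -6)(5)| = 40 m
5–6 s: |½(-6 + -1)(1)| = 3.5 m
6–12 s: |½(-1 + -7)(6)| = 24 m
12–13 s: |½(-7 + -4)(1)| = 5.5 m
13–17 s: v = 0 at t = 14.6 s; triangle areas 3.2 + 7.2 = 10.4 m
Total distance = 83.4 m

83.4 m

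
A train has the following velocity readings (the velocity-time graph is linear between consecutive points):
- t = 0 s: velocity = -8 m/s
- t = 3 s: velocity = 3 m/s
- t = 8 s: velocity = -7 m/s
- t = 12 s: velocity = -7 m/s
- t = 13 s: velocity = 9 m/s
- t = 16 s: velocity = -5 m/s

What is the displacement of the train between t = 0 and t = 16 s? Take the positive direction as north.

Net displacement equals the area under the velocity-time graph (areas below the axis count negative).
0–3 s: ½(-8 + 3)(3) = -7.5 m
3–8 s: ½(3 + -7)(5) = -10 m
8–12 s: -7 × 4 = -28 m
12–13 s: ½(-7 + 9)(1) = 1 m
13–16 s: ½(9 + -5)(3) = 6 m
Net displacement = -38.5 m

-38.5 m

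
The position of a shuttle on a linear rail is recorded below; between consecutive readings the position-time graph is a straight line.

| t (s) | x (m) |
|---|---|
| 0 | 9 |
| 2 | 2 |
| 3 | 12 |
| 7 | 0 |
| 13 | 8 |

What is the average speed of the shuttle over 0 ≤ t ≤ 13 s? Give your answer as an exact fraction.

Average speed = (total path length)/(elapsed time); on a piecewise-linear x-t graph the path length is Σ|Δx|.
0–2 s: |Δx| = |2 − 9| = 7 m
2–3 s: |Δx| = |12 − 2| = 10 m
3–7 s: |Δx| = |0 − 12| = 12 m
7–13 s: |Δx| = |8 − 0| = 8 m
Total path = 37 m; average speed = 37/13 = 37/13 m/s.

37/13 m/s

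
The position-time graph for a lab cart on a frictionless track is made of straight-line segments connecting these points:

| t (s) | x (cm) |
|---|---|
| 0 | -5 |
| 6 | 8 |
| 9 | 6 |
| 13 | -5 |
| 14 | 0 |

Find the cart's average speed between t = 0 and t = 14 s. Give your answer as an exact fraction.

31/14 cm/s

Average speed = (total path length)/(elapsed time); on a piecewise-linear x-t graph the path length is Σ|Δx|.
0–6 s: |Δx| = |8 − -5| = 13 cm
6–9 s: |Δx| = |6 − 8| = 2 cm
9–13 s: |Δx| = |-5 − 6| = 11 cm
13–14 s: |Δx| = |0 − -5| = 5 cm
Total path = 31 cm; average speed = 31/14 = 31/14 cm/s.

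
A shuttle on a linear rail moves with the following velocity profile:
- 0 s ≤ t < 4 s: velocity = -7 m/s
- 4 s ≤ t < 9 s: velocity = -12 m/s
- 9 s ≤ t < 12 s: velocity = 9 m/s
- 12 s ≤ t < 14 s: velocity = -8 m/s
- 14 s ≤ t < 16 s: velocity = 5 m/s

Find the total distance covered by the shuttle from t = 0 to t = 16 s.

Distance (not displacement) is the total path length: add the absolute areas under v-t.
0–4 s: |-7| × 4 = 28 m
4–9 s: |-12| × 5 = 60 m
9–12 s: |9| × 3 = 27 m
12–14 s: |-8| × 2 = 16 m
14–16 s: |5| × 2 = 10 m
Total distance = 141 m

141 m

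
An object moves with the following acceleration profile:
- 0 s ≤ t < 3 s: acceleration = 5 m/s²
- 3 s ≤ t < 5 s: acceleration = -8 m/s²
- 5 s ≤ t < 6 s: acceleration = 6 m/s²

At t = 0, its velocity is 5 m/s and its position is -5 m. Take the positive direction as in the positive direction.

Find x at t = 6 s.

On each constant-a segment, Δv = aΔt and Δx = v₀Δt + ½aΔt²; chain segment to segment.
0–3 s: v starts 5 m/s; Δx = 5·3 + ½·5·3² = 37.5 m; v ends 20 m/s.
3–5 s: v starts 20 m/s; Δx = 20·2 + ½·-8·2² = 24 m; v ends 4 m/s.
5–6 s: v starts 4 m/s; Δx = 4·1 + ½·6·1² = 7 m; v ends 10 m/s.
x(6) = -5 + Σ Δx = 63.5 m.

63.5 m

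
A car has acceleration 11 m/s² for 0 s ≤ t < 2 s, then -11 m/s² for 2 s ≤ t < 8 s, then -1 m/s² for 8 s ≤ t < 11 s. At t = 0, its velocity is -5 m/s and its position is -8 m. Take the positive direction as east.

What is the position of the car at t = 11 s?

-243.5 m

On each constant-a segment, Δv = aΔt and Δx = v₀Δt + ½aΔt²; chain segment to segment.
0–2 s: v starts -5 m/s; Δx = -5·2 + ½·11·2² = 12 m; v ends 17 m/s.
2–8 s: v starts 17 m/s; Δx = 17·6 + ½·-11·6² = -96 m; v ends -49 m/s.
8–11 s: v starts -49 m/s; Δx = -49·3 + ½·-1·3² = -151.5 m; v ends -52 m/s.
x(11) = -8 + Σ Δx = -243.5 m.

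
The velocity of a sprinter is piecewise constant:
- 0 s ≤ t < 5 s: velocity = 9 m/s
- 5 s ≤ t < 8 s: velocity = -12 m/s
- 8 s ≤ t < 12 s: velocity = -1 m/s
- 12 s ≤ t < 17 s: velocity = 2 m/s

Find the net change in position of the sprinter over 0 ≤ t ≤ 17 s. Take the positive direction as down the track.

Displacement is the signed area under the v-t curve.
0–5 s: 9 × 5 = 45 m
5–8 s: -12 × 3 = -36 m
8–12 s: -1 × 4 = -4 m
12–17 s: 2 × 5 = 10 m
Net displacement = 15 m

15 m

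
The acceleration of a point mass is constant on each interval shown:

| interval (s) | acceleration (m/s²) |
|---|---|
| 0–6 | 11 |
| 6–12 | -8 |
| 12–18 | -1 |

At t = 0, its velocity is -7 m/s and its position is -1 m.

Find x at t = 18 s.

413 m

On each constant-a segment, Δv = aΔt and Δx = v₀Δt + ½aΔt²; chain segment to segment.
0–6 s: v starts -7 m/s; Δx = -7·6 + ½·11·6² = 156 m; v ends 59 m/s.
6–12 s: v starts 59 m/s; Δx = 59·6 + ½·-8·6² = 210 m; v ends 11 m/s.
12–18 s: v starts 11 m/s; Δx = 11·6 + ½·-1·6² = 48 m; v ends 5 m/s.
x(18) = -1 + Σ Δx = 413 m.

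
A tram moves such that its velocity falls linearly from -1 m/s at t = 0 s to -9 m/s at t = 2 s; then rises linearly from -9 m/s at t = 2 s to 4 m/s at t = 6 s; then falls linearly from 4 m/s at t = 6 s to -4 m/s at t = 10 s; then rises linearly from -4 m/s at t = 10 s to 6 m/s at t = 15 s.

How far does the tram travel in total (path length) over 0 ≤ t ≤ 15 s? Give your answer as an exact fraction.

597/13 m

Distance (not displacement) is the total path length: add the absolute areas under v-t.
0–2 s: |½(-1 + -9)(2)| = 10 m
2–6 s: v = 0 at t = 62/13 s; triangle areas 162/13 + 32/13 = 194/13 m
6–10 s: v = 0 at t = 8 s; triangle areas 4 + 4 = 8 m
10–15 s: v = 0 at t = 12 s; triangle areas 4 + 9 = 13 m
Total distance = 597/13 m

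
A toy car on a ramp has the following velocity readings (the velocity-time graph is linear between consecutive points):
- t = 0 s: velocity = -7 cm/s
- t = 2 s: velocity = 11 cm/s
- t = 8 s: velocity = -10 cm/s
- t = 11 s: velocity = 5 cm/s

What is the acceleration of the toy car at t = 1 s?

9 cm/s²

Acceleration is the slope of the v-t graph on 0–2 s: (11 − -7)/(2 − 0) = 9 cm/s².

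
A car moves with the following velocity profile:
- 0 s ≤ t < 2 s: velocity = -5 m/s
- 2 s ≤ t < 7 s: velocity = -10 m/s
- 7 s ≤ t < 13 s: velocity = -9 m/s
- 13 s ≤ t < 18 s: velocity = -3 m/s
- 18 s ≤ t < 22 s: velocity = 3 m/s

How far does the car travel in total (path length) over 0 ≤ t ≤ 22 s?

141 m

Total distance travelled is ∫|v| dt — sum the magnitudes of each area piece.
0–2 s: |-5| × 2 = 10 m
2–7 s: |-10| × 5 = 50 m
7–13 s: |-9| × 6 = 54 m
13–18 s: |-3| × 5 = 15 m
18–22 s: |3| × 4 = 12 m
Total distance = 141 m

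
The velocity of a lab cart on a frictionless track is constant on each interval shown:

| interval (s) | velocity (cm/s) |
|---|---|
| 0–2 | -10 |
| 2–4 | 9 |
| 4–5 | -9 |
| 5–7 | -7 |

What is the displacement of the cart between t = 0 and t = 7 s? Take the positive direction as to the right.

-25 cm

Net displacement equals the area under the velocity-time graph (areas below the axis count negative).
0–2 s: -10 × 2 = -20 cm
2–4 s: 9 × 2 = 18 cm
4–5 s: -9 × 1 = -9 cm
5–7 s: -7 × 2 = -14 cm
Net displacement = -25 cm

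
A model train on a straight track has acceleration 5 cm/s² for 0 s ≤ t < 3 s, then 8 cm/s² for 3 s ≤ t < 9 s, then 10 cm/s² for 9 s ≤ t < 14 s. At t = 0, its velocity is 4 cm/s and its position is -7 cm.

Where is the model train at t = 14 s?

On each constant-a segment, Δv = aΔt and Δx = v₀Δt + ½aΔt²; chain segment to segment.
0–3 s: v starts 4 cm/s; Δx = 4·3 + ½·5·3² = 34.5 cm; v ends 19 cm/s.
3–9 s: v starts 19 cm/s; Δx = 19·6 + ½·8·6² = 258 cm; v ends 67 cm/s.
9–14 s: v starts 67 cm/s; Δx = 67·5 + ½·10·5² = 460 cm; v ends 117 cm/s.
x(14) = -7 + Σ Δx = 745.5 cm.

745.5 cm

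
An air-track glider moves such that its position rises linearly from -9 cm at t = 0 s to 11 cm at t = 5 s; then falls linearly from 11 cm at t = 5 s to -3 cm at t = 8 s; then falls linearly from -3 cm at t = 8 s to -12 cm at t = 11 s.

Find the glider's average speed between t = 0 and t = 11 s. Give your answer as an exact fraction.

Average speed = (total path length)/(elapsed time); on a piecewise-linear x-t graph the path length is Σ|Δx|.
0–5 s: |Δx| = |11 − -9| = 20 cm
5–8 s: |Δx| = |-3 − 11| = 14 cm
8–11 s: |Δx| = |-12 − -3| = 9 cm
Total path = 43 cm; average speed = 43/11 = 43/11 cm/s.

43/11 cm/s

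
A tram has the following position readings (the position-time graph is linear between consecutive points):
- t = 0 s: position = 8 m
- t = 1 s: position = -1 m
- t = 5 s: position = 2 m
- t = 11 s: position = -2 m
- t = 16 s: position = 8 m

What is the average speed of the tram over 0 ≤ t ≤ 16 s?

Average speed = (total path length)/(elapsed time); on a piecewise-linear x-t graph the path length is Σ|Δx|.
0–1 s: |Δx| = |-1 − 8| = 9 m
1–5 s: |Δx| = |2 − -1| = 3 m
5–11 s: |Δx| = |-2 − 2| = 4 m
11–16 s: |Δx| = |8 − -2| = 10 m
Total path = 26 m; average speed = 26/16 = 1.625 m/s.

1.625 m/s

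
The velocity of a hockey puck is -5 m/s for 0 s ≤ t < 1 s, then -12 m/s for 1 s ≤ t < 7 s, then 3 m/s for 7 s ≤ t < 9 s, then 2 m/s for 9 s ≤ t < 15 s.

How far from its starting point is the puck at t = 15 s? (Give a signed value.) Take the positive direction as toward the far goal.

-59 m

Displacement is the signed area under the v-t curve.
0–1 s: -5 × 1 = -5 m
1–7 s: -12 × 6 = -72 m
7–9 s: 3 × 2 = 6 m
9–15 s: 2 × 6 = 12 m
Net displacement = -59 m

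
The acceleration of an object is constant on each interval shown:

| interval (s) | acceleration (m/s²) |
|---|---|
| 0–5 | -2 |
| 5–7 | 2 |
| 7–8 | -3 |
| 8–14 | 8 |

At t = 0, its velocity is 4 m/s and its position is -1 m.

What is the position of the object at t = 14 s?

96.5 m

On each constant-a segment, Δv = aΔt and Δx = v₀Δt + ½aΔt²; chain segment to segment.
0–5 s: v starts 4 m/s; Δx = 4·5 + ½·-2·5² = -5 m; v ends -6 m/s.
5–7 s: v starts -6 m/s; Δx = -6·2 + ½·2·2² = -8 m; v ends -2 m/s.
7–8 s: v starts -2 m/s; Δx = -2·1 + ½·-3·1² = -3.5 m; v ends -5 m/s.
8–14 s: v starts -5 m/s; Δx = -5·6 + ½·8·6² = 114 m; v ends 43 m/s.
x(14) = -1 + Σ Δx = 96.5 m.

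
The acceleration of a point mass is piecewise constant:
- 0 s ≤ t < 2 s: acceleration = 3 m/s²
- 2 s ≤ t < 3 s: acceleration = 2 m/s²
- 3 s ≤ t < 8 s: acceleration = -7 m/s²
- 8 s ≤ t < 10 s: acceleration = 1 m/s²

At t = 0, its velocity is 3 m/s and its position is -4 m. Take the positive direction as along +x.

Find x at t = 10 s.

On each constant-a segment, Δv = aΔt and Δx = v₀Δt + ½aΔt²; chain segment to segment.
0–2 s: v starts 3 m/s; Δx = 3·2 + ½·3·2² = 12 m; v ends 9 m/s.
2–3 s: v starts 9 m/s; Δx = 9·1 + ½·2·1² = 10 m; v ends 11 m/s.
3–8 s: v starts 11 m/s; Δx = 11·5 + ½·-7·5² = -32.5 m; v ends -24 m/s.
8–10 s: v starts -24 m/s; Δx = -24·2 + ½·1·2² = -46 m; v ends -22 m/s.
x(10) = -4 + Σ Δx = -60.5 m.

-60.5 m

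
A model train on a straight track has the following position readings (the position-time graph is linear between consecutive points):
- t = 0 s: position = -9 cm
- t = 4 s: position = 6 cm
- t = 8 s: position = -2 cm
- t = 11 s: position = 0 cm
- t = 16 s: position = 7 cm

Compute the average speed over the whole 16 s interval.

Average speed = (total path length)/(elapsed time); on a piecewise-linear x-t graph the path length is Σ|Δx|.
0–4 s: |Δx| = |6 − -9| = 15 cm
4–8 s: |Δx| = |-2 − 6| = 8 cm
8–11 s: |Δx| = |0 − -2| = 2 cm
11–16 s: |Δx| = |7 − 0| = 7 cm
Total path = 32 cm; average speed = 32/16 = 2 cm/s.

2 cm/s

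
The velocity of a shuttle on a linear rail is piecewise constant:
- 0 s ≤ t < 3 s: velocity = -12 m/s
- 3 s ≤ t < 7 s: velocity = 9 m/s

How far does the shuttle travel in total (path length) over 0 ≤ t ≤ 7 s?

Distance (not displacement) is the total path length: add the absolute areas under v-t.
0–3 s: |-12| × 3 = 36 m
3–7 s: |9| × 4 = 36 m
Total distance = 72 m

72 m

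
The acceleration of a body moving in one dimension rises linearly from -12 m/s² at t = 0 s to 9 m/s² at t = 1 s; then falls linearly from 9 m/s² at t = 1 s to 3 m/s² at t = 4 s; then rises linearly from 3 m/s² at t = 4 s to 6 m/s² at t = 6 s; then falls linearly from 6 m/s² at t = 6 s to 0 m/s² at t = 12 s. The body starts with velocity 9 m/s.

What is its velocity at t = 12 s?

Δv equals the area under the a-t graph; then v = v₀ + Δv.
0–1 s: ½(-12 + 9)(1) = -1.5 m/s
1–4 s: ½(9 + 3)(3) = 18 m/s
4–6 s: ½(3 + 6)(2) = 9 m/s
6–12 s: ½(6 + 0)(6) = 18 m/s
Δv = 43.5 m/s, so v(12) = 9 + (43.5) = 52.5 m/s.

52.5 m/s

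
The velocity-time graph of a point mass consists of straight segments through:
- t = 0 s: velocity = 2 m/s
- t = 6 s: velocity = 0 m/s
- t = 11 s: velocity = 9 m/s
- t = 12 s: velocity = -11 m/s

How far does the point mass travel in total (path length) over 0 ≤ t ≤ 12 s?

33.55 m

Total distance travelled is ∫|v| dt — sum the magnitudes of each area piece.
0–6 s: |½(2 + 0)(6)| = 6 m
6–11 s: |½(0 + 9)(5)| = 22.5 m
11–12 s: v = 0 at t = 11.45 s; triangle areas 2.025 + 3.025 = 5.05 m
Total distance = 33.55 m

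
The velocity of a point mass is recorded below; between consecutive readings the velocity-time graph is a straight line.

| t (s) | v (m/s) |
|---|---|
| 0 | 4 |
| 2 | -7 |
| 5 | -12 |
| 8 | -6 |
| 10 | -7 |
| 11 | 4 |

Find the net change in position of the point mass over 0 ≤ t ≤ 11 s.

Displacement is the signed area under the v-t curve.
0–2 s: ½(4 + -7)(2) = -3 m
2–5 s: ½(-7 + -12)(3) = -28.5 m
5–8 s: ½(-12 + -6)(3) = -27 m
8–10 s: ½(-6 + -7)(2) = -13 m
10–11 s: ½(-7 + 4)(1) = -1.5 m
Net displacement = -73 m

-73 m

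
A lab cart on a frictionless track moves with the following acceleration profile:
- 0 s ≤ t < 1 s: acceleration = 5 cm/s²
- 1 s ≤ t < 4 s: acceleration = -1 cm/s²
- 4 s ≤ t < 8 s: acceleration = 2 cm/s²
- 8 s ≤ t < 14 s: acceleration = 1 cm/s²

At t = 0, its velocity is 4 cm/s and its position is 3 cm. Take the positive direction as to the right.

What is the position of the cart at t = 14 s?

On each constant-a segment, Δv = aΔt and Δx = v₀Δt + ½aΔt²; chain segment to segment.
0–1 s: v starts 4 cm/s; Δx = 4·1 + ½·5·1² = 6.5 cm; v ends 9 cm/s.
1–4 s: v starts 9 cm/s; Δx = 9·3 + ½·-1·3² = 22.5 cm; v ends 6 cm/s.
4–8 s: v starts 6 cm/s; Δx = 6·4 + ½·2·4² = 40 cm; v ends 14 cm/s.
8–14 s: v starts 14 cm/s; Δx = 14·6 + ½·1·6² = 102 cm; v ends 20 cm/s.
x(14) = 3 + Σ Δx = 174 cm.

174 cm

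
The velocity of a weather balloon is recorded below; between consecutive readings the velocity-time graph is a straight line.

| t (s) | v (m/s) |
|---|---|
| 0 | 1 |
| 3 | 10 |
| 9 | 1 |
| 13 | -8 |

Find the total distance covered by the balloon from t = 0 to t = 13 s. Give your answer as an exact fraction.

1151/18 m

Distance (not displacement) is the total path length: add the absolute areas under v-t.
0–3 s: |½(1 + 10)(3)| = 16.5 m
3–9 s: |½(10 + 1)(6)| = 33 m
9–13 s: v = 0 at t = 85/9 s; triangle areas 2/9 + 128/9 = 130/9 m
Total distance = 1151/18 m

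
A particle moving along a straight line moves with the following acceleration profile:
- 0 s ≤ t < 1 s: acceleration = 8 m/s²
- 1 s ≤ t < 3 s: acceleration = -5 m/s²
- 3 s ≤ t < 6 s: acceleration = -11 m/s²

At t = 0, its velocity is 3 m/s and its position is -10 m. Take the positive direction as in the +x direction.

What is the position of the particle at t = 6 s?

On each constant-a segment, Δv = aΔt and Δx = v₀Δt + ½aΔt²; chain segment to segment.
0–1 s: v starts 3 m/s; Δx = 3·1 + ½·8·1² = 7 m; v ends 11 m/s.
1–3 s: v starts 11 m/s; Δx = 11·2 + ½·-5·2² = 12 m; v ends 1 m/s.
3–6 s: v starts 1 m/s; Δx = 1·3 + ½·-11·3² = -46.5 m; v ends -32 m/s.
x(6) = -10 + Σ Δx = -37.5 m.

-37.5 m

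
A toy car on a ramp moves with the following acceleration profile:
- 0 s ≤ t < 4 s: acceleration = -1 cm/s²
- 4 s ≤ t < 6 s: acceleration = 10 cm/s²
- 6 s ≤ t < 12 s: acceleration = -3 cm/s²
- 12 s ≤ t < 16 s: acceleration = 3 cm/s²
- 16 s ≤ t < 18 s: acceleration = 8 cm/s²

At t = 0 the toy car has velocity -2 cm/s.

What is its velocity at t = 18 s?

24 cm/s

Δv equals the area under the a-t graph; then v = v₀ + Δv.
0–4 s: -1 × 4 = -4 cm/s
4–6 s: 10 × 2 = 20 cm/s
6–12 s: -3 × 6 = -18 cm/s
12–16 s: 3 × 4 = 12 cm/s
16–18 s: 8 × 2 = 16 cm/s
Δv = 26 cm/s, so v(18) = -2 + (26) = 24 cm/s.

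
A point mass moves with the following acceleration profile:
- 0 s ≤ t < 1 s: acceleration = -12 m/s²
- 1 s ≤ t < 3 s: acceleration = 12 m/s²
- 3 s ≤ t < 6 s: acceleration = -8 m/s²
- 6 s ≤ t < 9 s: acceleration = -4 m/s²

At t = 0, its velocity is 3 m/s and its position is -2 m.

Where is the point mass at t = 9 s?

-35 m

On each constant-a segment, Δv = aΔt and Δx = v₀Δt + ½aΔt²; chain segment to segment.
0–1 s: v starts 3 m/s; Δx = 3·1 + ½·-12·1² = -3 m; v ends -9 m/s.
1–3 s: v starts -9 m/s; Δx = -9·2 + ½·12·2² = 6 m; v ends 15 m/s.
3–6 s: v starts 15 m/s; Δx = 15·3 + ½·-8·3² = 9 m; v ends -9 m/s.
6–9 s: v starts -9 m/s; Δx = -9·3 + ½·-4·3² = -45 m; v ends -21 m/s.
x(9) = -2 + Σ Δx = -35 m.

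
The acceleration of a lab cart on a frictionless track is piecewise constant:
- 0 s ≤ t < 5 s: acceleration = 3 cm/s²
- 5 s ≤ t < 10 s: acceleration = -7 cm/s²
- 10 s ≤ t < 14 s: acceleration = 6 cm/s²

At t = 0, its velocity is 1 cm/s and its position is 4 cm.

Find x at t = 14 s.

On each constant-a segment, Δv = aΔt and Δx = v₀Δt + ½aΔt²; chain segment to segment.
0–5 s: v starts 1 cm/s; Δx = 1·5 + ½·3·5² = 42.5 cm; v ends 16 cm/s.
5–10 s: v starts 16 cm/s; Δx = 16·5 + ½·-7·5² = -7.5 cm; v ends -19 cm/s.
10–14 s: v starts -19 cm/s; Δx = -19·4 + ½·6·4² = -28 cm; v ends 5 cm/s.
x(14) = 4 + Σ Δx = 11 cm.

11 cm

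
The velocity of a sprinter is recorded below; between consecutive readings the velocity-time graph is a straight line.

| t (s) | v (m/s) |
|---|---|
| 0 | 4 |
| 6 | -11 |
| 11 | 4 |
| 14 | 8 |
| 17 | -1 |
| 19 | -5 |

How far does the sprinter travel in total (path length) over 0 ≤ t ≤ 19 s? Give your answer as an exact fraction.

Total distance travelled is ∫|v| dt — sum the magnitudes of each area piece.
0–6 s: v = 0 at t = 1.6 s; triangle areas 3.2 + 24.2 = 27.4 m
6–11 s: v = 0 at t = 29/3 s; triangle areas 121/6 + 8/3 = 137/6 m
11–14 s: |½(4 + 8)(3)| = 18 m
14–17 s: v = 0 at t = 50/3 s; triangle areas 32/3 + 1/6 = 65/6 m
17–19 s: |½(-1 + -5)(2)| = 6 m
Total distance = 1276/15 m

1276/15 m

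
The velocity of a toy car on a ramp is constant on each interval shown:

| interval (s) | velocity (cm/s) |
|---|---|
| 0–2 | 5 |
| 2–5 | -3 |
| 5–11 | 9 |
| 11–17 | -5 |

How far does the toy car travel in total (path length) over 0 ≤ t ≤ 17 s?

Distance (not displacement) is the total path length: add the absolute areas under v-t.
0–2 s: |5| × 2 = 10 cm
2–5 s: |-3| × 3 = 9 cm
5–11 s: |9| × 6 = 54 cm
11–17 s: |-5| × 6 = 30 cm
Total distance = 103 cm

103 cm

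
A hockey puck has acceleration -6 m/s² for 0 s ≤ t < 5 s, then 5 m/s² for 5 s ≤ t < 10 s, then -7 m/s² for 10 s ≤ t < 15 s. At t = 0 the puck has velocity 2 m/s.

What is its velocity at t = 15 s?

Δv equals the area under the a-t graph; then v = v₀ + Δv.
0–5 s: -6 × 5 = -30 m/s
5–10 s: 5 × 5 = 25 m/s
10–15 s: -7 × 5 = -35 m/s
Δv = -40 m/s, so v(15) = 2 + (-40) = -38 m/s.

-38 m/s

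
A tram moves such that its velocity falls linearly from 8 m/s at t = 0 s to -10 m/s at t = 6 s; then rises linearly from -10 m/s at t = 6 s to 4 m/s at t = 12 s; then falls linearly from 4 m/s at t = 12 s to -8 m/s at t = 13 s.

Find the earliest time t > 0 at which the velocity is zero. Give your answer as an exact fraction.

v changes sign on 0–6 s (from 8 to -10); the graph is linear there, so v = 0 at t = 0 + (-8)·(6 − 0)/(-10 − 8) = 8/3 s.

t = 8/3 s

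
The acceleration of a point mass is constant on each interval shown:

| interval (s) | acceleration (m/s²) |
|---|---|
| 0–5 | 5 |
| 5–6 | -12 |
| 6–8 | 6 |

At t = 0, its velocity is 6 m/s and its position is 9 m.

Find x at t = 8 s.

On each constant-a segment, Δv = aΔt and Δx = v₀Δt + ½aΔt²; chain segment to segment.
0–5 s: v starts 6 m/s; Δx = 6·5 + ½·5·5² = 92.5 m; v ends 31 m/s.
5–6 s: v starts 31 m/s; Δx = 31·1 + ½·-12·1² = 25 m; v ends 19 m/s.
6–8 s: v starts 19 m/s; Δx = 19·2 + ½·6·2² = 50 m; v ends 31 m/s.
x(8) = 9 + Σ Δx = 176.5 m.

176.5 m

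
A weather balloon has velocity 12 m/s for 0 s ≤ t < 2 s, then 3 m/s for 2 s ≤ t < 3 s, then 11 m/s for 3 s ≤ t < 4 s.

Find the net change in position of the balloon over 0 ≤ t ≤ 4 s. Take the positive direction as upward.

Displacement is the signed area under the v-t curve.
0–2 s: 12 × 2 = 24 m
2–3 s: 3 × 1 = 3 m
3–4 s: 11 × 1 = 11 m
Net displacement = 38 m

38 m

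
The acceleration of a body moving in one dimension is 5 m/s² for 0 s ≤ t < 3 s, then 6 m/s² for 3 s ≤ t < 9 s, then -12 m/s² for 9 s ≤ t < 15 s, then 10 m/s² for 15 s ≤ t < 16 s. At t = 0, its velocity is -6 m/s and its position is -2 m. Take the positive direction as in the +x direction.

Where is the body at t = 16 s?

196.5 m

On each constant-a segment, Δv = aΔt and Δx = v₀Δt + ½aΔt²; chain segment to segment.
0–3 s: v starts -6 m/s; Δx = -6·3 + ½·5·3² = 4.5 m; v ends 9 m/s.
3–9 s: v starts 9 m/s; Δx = 9·6 + ½·6·6² = 162 m; v ends 45 m/s.
9–15 s: v starts 45 m/s; Δx = 45·6 + ½·-12·6² = 54 m; v ends -27 m/s.
15–16 s: v starts -27 m/s; Δx = -27·1 + ½·10·1² = -22 m; v ends -17 m/s.
x(16) = -2 + Σ Δx = 196.5 m.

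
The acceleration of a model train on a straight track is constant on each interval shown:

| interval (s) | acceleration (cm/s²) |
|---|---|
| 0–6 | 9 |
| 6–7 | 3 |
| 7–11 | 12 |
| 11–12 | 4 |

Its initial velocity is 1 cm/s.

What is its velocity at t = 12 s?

Δv equals the area under the a-t graph; then v = v₀ + Δv.
0–6 s: 9 × 6 = 54 cm/s
6–7 s: 3 × 1 = 3 cm/s
7–11 s: 12 × 4 = 48 cm/s
11–12 s: 4 × 1 = 4 cm/s
Δv = 109 cm/s, so v(12) = 1 + (109) = 110 cm/s.

110 cm/s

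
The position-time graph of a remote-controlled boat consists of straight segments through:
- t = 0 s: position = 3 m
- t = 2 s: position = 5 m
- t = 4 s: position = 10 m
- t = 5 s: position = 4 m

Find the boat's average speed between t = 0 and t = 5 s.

2.6 m/s

Average speed = (total path length)/(elapsed time); on a piecewise-linear x-t graph the path length is Σ|Δx|.
0–2 s: |Δx| = |5 − 3| = 2 m
2–4 s: |Δx| = |10 − 5| = 5 m
4–5 s: |Δx| = |4 − 10| = 6 m
Total path = 13 m; average speed = 13/5 = 2.6 m/s.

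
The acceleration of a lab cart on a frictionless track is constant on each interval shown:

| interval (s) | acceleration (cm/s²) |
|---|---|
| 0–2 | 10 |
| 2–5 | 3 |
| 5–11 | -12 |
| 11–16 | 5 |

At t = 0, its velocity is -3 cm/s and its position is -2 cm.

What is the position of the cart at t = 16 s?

-151 cm

On each constant-a segment, Δv = aΔt and Δx = v₀Δt + ½aΔt²; chain segment to segment.
0–2 s: v starts -3 cm/s; Δx = -3·2 + ½·10·2² = 14 cm; v ends 17 cm/s.
2–5 s: v starts 17 cm/s; Δx = 17·3 + ½·3·3² = 64.5 cm; v ends 26 cm/s.
5–11 s: v starts 26 cm/s; Δx = 26·6 + ½·-12·6² = -60 cm; v ends -46 cm/s.
11–16 s: v starts -46 cm/s; Δx = -46·5 + ½·5·5² = -167.5 cm; v ends -21 cm/s.
x(16) = -2 + Σ Δx = -151 cm.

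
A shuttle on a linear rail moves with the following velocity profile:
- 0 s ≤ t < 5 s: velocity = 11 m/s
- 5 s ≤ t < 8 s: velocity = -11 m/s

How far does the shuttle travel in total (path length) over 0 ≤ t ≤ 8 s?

Total distance travelled is ∫|v| dt — sum the magnitudes of each area piece.
0–5 s: |11| × 5 = 55 m
5–8 s: |-11| × 3 = 33 m
Total distance = 88 m

88 m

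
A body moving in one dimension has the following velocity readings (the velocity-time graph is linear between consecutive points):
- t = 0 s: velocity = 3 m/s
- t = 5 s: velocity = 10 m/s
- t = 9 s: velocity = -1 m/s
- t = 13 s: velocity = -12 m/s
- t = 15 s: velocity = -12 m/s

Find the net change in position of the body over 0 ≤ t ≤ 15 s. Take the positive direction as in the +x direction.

0.5 m

Displacement is the signed area under the v-t curve.
0–5 s: ½(3 + 10)(5) = 32.5 m
5–9 s: ½(10 + -1)(4) = 18 m
9–13 s: ½(-1 + -12)(4) = -26 m
13–15 s: -12 × 2 = -24 m
Net displacement = 0.5 m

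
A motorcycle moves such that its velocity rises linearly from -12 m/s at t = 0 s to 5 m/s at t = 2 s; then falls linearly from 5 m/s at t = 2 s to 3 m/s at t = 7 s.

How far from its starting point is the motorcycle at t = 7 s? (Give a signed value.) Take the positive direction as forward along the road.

Displacement is the signed area under the v-t curve.
0–2 s: ½(-12 + 5)(2) = -7 m
2–7 s: ½(5 + 3)(5) = 20 m
Net displacement = 13 m

13 m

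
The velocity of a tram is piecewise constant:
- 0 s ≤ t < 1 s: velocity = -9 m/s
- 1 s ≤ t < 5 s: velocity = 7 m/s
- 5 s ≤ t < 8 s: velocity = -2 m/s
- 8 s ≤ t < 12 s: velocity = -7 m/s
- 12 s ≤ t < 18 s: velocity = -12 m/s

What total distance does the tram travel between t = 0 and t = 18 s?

Distance (not displacement) is the total path length: add the absolute areas under v-t.
0–1 s: |-9| × 1 = 9 m
1–5 s: |7| × 4 = 28 m
5–8 s: |-2| × 3 = 6 m
8–12 s: |-7| × 4 = 28 m
12–18 s: |-12| × 6 = 72 m
Total distance = 143 m

143 m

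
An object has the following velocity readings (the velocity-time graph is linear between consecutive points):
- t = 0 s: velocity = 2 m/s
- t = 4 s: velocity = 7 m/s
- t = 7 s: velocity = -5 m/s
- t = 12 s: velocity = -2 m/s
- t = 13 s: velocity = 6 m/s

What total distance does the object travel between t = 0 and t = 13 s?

47.25 m

Distance (not displacement) is the total path length: add the absolute areas under v-t.
0–4 s: |½(2 + 7)(4)| = 18 m
4–7 s: v = 0 at t = 5.75 s; triangle areas 6.125 + 3.125 = 9.25 m
7–12 s: |½(-5 + -2)(5)| = 17.5 m
12–13 s: v = 0 at t = 12.25 s; triangle areas 0.25 + 2.25 = 2.5 m
Total distance = 47.25 m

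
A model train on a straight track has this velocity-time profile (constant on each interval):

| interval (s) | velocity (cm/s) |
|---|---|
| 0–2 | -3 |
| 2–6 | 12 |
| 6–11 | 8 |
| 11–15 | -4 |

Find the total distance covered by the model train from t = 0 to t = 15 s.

Distance (not displacement) is the total path length: add the absolute areas under v-t.
0–2 s: |-3| × 2 = 6 cm
2–6 s: |12| × 4 = 48 cm
6–11 s: |8| × 5 = 40 cm
11–15 s: |-4| × 4 = 16 cm
Total distance = 110 cm

110 cm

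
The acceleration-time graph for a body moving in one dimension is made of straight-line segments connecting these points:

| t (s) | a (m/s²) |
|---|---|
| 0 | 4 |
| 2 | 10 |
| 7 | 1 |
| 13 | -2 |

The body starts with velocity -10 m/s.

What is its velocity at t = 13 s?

28.5 m/s

Δv equals the area under the a-t graph; then v = v₀ + Δv.
0–2 s: ½(4 + 10)(2) = 14 m/s
2–7 s: ½(10 + 1)(5) = 27.5 m/s
7–13 s: ½(1 + -2)(6) = -3 m/s
Δv = 38.5 m/s, so v(13) = -10 + (38.5) = 28.5 m/s.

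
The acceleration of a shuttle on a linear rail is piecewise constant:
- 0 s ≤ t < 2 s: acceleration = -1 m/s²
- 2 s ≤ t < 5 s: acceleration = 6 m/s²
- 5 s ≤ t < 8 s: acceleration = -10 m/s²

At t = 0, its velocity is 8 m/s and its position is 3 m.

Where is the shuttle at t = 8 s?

89 m

On each constant-a segment, Δv = aΔt and Δx = v₀Δt + ½aΔt²; chain segment to segment.
0–2 s: v starts 8 m/s; Δx = 8·2 + ½·-1·2² = 14 m; v ends 6 m/s.
2–5 s: v starts 6 m/s; Δx = 6·3 + ½·6·3² = 45 m; v ends 24 m/s.
5–8 s: v starts 24 m/s; Δx = 24·3 + ½·-10·3² = 27 m; v ends -6 m/s.
x(8) = 3 + Σ Δx = 89 m.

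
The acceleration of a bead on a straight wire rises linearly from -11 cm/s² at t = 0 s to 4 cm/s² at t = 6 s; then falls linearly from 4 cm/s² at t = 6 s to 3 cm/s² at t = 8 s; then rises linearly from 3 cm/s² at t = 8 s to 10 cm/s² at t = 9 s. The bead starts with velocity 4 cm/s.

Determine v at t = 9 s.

Δv equals the area under the a-t graph; then v = v₀ + Δv.
0–6 s: ½(-11 + 4)(6) = -21 cm/s
6–8 s: ½(4 + 3)(2) = 7 cm/s
8–9 s: ½(3 + 10)(1) = 6.5 cm/s
Δv = -7.5 cm/s, so v(9) = 4 + (-7.5) = -3.5 cm/s.

-3.5 cm/s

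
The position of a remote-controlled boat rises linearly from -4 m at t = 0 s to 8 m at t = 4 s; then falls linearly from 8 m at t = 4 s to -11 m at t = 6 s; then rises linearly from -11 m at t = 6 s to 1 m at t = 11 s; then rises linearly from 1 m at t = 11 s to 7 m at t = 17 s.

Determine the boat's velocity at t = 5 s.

Velocity is the slope of the x-t graph on 4–6 s: (-11 − 8)/(6 − 4) = -9.5 m/s.

-9.5 m/s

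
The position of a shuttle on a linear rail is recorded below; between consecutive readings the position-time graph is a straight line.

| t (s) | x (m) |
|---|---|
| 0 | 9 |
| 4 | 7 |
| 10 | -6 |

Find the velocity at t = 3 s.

Velocity is the slope of the x-t graph on 0–4 s: (7 − 9)/(4 − 0) = -0.5 m/s.

-0.5 m/s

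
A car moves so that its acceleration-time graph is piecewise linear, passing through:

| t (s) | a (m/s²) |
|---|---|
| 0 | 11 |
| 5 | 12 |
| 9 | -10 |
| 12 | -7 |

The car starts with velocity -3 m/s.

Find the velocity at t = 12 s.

33 m/s

Δv equals the area under the a-t graph; then v = v₀ + Δv.
0–5 s: ½(11 + 12)(5) = 57.5 m/s
5–9 s: ½(12 + -10)(4) = 4 m/s
9–12 s: ½(-10 + -7)(3) = -25.5 m/s
Δv = 36 m/s, so v(12) = -3 + (36) = 33 m/s.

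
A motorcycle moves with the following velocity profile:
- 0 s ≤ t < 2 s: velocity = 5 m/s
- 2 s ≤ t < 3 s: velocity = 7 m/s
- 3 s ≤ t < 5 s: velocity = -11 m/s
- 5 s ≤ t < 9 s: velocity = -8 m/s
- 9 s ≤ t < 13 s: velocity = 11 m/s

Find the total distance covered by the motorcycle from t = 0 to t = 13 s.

Distance (not displacement) is the total path length: add the absolute areas under v-t.
0–2 s: |5| × 2 = 10 m
2–3 s: |7| × 1 = 7 m
3–5 s: |-11| × 2 = 22 m
5–9 s: |-8| × 4 = 32 m
9–13 s: |11| × 4 = 44 m
Total distance = 115 m

115 m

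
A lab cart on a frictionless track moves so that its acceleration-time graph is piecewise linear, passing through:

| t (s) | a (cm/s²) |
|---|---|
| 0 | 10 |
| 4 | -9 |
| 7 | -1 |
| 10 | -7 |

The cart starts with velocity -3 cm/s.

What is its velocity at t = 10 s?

-28 cm/s

Δv equals the area under the a-t graph; then v = v₀ + Δv.
0–4 s: ½(10 + -9)(4) = 2 cm/s
4–7 s: ½(-9 + -1)(3) = -15 cm/s
7–10 s: ½(-1 + -7)(3) = -12 cm/s
Δv = -25 cm/s, so v(10) = -3 + (-25) = -28 cm/s.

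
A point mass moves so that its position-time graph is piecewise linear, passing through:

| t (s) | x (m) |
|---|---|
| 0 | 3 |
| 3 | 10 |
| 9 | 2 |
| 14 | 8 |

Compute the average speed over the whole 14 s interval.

Average speed = (total path length)/(elapsed time); on a piecewise-linear x-t graph the path length is Σ|Δx|.
0–3 s: |Δx| = |10 − 3| = 7 m
3–9 s: |Δx| = |2 − 10| = 8 m
9–14 s: |Δx| = |8 − 2| = 6 m
Total path = 21 m; average speed = 21/14 = 1.5 m/s.

1.5 m/s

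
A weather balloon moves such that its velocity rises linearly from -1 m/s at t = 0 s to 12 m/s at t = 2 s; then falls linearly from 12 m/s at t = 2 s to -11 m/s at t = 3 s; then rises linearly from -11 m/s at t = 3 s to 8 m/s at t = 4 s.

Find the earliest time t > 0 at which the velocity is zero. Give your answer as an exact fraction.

t = 2/13 s

v changes sign on 0–2 s (from -1 to 12); the graph is linear there, so v = 0 at t = 0 + (1)·(2 − 0)/(12 − -1) = 2/13 s.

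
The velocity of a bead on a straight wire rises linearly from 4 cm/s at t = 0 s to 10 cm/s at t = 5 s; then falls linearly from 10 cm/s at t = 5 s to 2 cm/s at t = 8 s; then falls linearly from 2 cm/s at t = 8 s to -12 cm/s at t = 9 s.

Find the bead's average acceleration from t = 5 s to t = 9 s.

Average acceleration = Δv/Δt = (-12 − 10)/(9 − 5) = -5.5 cm/s².

-5.5 cm/s²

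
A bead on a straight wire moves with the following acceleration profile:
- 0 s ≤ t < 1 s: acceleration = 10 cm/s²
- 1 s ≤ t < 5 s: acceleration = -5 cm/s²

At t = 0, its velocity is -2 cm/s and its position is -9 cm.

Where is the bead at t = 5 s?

On each constant-a segment, Δv = aΔt and Δx = v₀Δt + ½aΔt²; chain segment to segment.
0–1 s: v starts -2 cm/s; Δx = -2·1 + ½·10·1² = 3 cm; v ends 8 cm/s.
1–5 s: v starts 8 cm/s; Δx = 8·4 + ½·-5·4² = -8 cm; v ends -12 cm/s.
x(5) = -9 + Σ Δx = -14 cm.

-14 cm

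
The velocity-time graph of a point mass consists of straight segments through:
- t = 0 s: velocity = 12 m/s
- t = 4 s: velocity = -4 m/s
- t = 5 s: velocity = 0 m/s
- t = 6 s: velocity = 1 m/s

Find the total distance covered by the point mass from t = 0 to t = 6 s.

22.5 m

Distance (not displacement) is the total path length: add the absolute areas under v-t.
0–4 s: v = 0 at t = 3 s; triangle areas 18 + 2 = 20 m
4–5 s: |½(-4 + 0)(1)| = 2 m
5–6 s: |½(0 + 1)(1)| = 0.5 m
Total distance = 22.5 m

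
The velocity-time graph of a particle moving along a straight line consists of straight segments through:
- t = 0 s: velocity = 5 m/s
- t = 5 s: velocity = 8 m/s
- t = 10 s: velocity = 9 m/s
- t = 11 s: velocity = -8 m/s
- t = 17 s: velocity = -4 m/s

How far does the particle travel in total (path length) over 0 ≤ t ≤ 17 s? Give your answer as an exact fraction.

3919/34 m

Distance (not displacement) is the total path length: add the absolute areas under v-t.
0–5 s: |½(5 + 8)(5)| = 32.5 m
5–10 s: |½(8 + 9)(5)| = 42.5 m
10–11 s: v = 0 at t = 179/17 s; triangle areas 81/34 + 32/17 = 145/34 m
11–17 s: |½(-8 + -4)(6)| = 36 m
Total distance = 3919/34 m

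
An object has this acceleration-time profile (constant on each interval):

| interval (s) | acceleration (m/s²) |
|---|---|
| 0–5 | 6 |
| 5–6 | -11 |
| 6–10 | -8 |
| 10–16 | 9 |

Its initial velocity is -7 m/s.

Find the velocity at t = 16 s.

34 m/s

Δv equals the area under the a-t graph; then v = v₀ + Δv.
0–5 s: 6 × 5 = 30 m/s
5–6 s: -11 × 1 = -11 m/s
6–10 s: -8 × 4 = -32 m/s
10–16 s: 9 × 6 = 54 m/s
Δv = 41 m/s, so v(16) = -7 + (41) = 34 m/s.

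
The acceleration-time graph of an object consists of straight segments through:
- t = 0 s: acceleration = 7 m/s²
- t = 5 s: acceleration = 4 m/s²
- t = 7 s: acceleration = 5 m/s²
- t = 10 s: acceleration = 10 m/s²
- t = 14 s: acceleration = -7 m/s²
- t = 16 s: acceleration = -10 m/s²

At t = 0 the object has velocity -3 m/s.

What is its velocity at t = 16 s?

45 m/s

Δv equals the area under the a-t graph; then v = v₀ + Δv.
0–5 s: ½(7 + 4)(5) = 27.5 m/s
5–7 s: ½(4 + 5)(2) = 9 m/s
7–10 s: ½(5 + 10)(3) = 22.5 m/s
10–14 s: ½(10 + -7)(4) = 6 m/s
14–16 s: ½(-7 + -10)(2) = -17 m/s
Δv = 48 m/s, so v(16) = -3 + (48) = 45 m/s.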